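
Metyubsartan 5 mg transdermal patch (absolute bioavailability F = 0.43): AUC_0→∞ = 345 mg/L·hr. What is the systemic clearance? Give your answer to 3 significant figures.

CL = 0.00623 L/hr

CL = F × Dose / AUC_0→∞
   = 0.43 × 5 / 345 = 0.00623188 L/hr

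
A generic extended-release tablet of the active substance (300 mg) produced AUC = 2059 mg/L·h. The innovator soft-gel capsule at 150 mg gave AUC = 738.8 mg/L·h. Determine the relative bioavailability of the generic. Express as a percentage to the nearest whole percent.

F_rel = (AUC_test/D_test) / (AUC_ref/D_ref)
      = (2059/300) / (738.8/150)
      = 6.86333 / 4.92533 = 1.3935 = 139.35%

F_rel = 139%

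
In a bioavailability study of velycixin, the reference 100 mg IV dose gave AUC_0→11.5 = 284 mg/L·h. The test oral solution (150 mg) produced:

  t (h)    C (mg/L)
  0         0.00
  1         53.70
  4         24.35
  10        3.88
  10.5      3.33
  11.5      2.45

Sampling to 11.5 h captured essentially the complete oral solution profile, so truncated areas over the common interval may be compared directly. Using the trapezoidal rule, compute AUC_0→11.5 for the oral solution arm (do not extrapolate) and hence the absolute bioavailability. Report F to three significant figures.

F = 0.548

Trapezoidal AUC_0→11.5 (oral solution):
  [0→1]: (0.00+53.70)/2 × 1 = 26.85
  [1→4]: (53.70+24.35)/2 × 3 = 117.075
  [4→10]: (24.35+3.88)/2 × 6 = 84.69
  [10→10.5]: (3.88+3.33)/2 × 0.5 = 1.8025
  [10.5→11.5]: (3.33+2.45)/2 × 1 = 2.89
  Sum = 233.3075 mg/L·h
F = (AUC_ev/D_ev)/(AUC_iv/D_iv) = (233.3075/150)/(284/100) = 1.55538/2.84 = 0.5477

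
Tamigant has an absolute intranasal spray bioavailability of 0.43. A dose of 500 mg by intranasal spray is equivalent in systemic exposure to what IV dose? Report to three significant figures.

Systemic exposure from an extravascular dose = F × D_ev, so the equivalent IV dose is F × D_ev.
D_iv = F × D_ev = 0.43 × 500 = 215 mg

D_iv = 215 mg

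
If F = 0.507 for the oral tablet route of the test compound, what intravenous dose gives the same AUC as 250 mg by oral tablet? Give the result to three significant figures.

Systemic exposure from an extravascular dose = F × D_ev, so the equivalent IV dose is F × D_ev.
D_iv = F × D_ev = 0.507 × 250 = 126.75 mg

D_iv = 127 mg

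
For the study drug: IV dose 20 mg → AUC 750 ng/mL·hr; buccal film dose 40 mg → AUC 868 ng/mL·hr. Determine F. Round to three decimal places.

F = (AUC_ev / D_ev) / (AUC_iv / D_iv)
  = (868/40) / (750/20)
  = 21.7 / 37.5 = 0.5787

F = 0.579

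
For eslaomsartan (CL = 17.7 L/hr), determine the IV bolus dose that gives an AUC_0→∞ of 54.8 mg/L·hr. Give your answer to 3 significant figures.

Dose_iv = CL × AUC_0→∞
     = 17.7 × 54.8 = 969.96 mg

Dose = 970 mg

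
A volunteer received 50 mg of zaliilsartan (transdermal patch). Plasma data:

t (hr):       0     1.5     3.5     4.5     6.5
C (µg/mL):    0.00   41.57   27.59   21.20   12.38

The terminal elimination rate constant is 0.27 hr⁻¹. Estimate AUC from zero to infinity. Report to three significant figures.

Trapezoidal AUC_0→6.5:
  [0→1.5]: (0.00+41.57)/2 × 1.5 = 31.1775
  [1.5→3.5]: (41.57+27.59)/2 × 2 = 69.16
  [3.5→4.5]: (27.59+21.20)/2 × 1 = 24.395
  [4.5→6.5]: (21.20+12.38)/2 × 2 = 33.58
  Sum = 158.3125 µg/mL·hr
Extrapolated tail: C_last / k_e = 12.38 / 0.27 = 45.852
AUC_0→∞ = 158.3125 + 45.852 = 204.1645 µg/mL·hr

AUC = 204 µg/mL·hr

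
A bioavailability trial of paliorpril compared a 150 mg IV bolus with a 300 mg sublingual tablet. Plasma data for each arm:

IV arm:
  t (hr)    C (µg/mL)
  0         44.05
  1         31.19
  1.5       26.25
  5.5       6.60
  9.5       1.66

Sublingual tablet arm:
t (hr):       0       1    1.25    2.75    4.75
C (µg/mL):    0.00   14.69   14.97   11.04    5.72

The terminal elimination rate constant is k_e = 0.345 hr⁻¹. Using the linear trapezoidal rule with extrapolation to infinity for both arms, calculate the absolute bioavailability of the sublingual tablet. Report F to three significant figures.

F = 0.230

Trapezoidal AUC_0→9.5 (IV):
  [0→1]: (44.05+31.19)/2 × 1 = 37.62
  [1→1.5]: (31.19+26.25)/2 × 0.5 = 14.36
  [1.5→5.5]: (26.25+6.60)/2 × 4 = 65.7
  [5.5→9.5]: (6.60+1.66)/2 × 4 = 16.52
  Sum = 134.2 µg/mL·hr
IV tail: 1.66/0.345 = 4.812; AUC_iv,0→∞ = 134.2 + 4.812 = 139.012 µg/mL·hr
Trapezoidal AUC_0→4.75 (sublingual tablet):
  [0→1]: (0.00+14.69)/2 × 1 = 7.345
  [1→1.25]: (14.69+14.97)/2 × 0.25 = 3.7075
  [1.25→2.75]: (14.97+11.04)/2 × 1.5 = 19.5075
  [2.75→4.75]: (11.04+5.72)/2 × 2 = 16.76
  Sum = 47.32 µg/mL·hr
sublingual tablet tail: 5.72/0.345 = 16.580; AUC_ev,0→∞ = 47.32 + 16.580 = 63.9 µg/mL·hr
F = (AUC_ev/D_ev)/(AUC_iv/D_iv) = (63.9/300)/(139.012/150) = 0.213/0.926747 = 0.2298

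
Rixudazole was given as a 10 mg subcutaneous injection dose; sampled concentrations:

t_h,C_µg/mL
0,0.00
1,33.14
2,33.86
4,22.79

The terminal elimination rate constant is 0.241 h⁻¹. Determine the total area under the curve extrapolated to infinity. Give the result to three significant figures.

Trapezoidal AUC_0→4:
  [0→1]: (0.00+33.14)/2 × 1 = 16.57
  [1→2]: (33.14+33.86)/2 × 1 = 33.5
  [2→4]: (33.86+22.79)/2 × 2 = 56.65
  Sum = 106.72 µg/mL·h
Extrapolated tail: C_last / k_e = 22.79 / 0.241 = 94.564
AUC_0→∞ = 106.72 + 94.564 = 201.284 µg/mL·h

AUC = 201 µg/mL·h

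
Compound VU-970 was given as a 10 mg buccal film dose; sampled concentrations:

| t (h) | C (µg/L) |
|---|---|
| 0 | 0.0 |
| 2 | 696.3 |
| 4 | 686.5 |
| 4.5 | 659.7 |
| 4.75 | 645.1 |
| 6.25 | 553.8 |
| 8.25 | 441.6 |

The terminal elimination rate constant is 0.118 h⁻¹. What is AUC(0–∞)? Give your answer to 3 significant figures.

Trapezoidal AUC_0→8.25:
  [0→2]: (0.0+696.3)/2 × 2 = 696.3
  [2→4]: (696.3+686.5)/2 × 2 = 1382.8
  [4→4.5]: (686.5+659.7)/2 × 0.5 = 336.55
  [4.5→4.75]: (659.7+645.1)/2 × 0.25 = 163.1
  [4.75→6.25]: (645.1+553.8)/2 × 1.5 = 899.175
  [6.25→8.25]: (553.8+441.6)/2 × 2 = 995.4
  Sum = 4473.325 µg/L·h
Extrapolated tail: C_last / k_e = 441.6 / 0.118 = 3742.373
AUC_0→∞ = 4473.325 + 3742.373 = 8215.698 µg/L·h

AUC = 8220 µg/L·h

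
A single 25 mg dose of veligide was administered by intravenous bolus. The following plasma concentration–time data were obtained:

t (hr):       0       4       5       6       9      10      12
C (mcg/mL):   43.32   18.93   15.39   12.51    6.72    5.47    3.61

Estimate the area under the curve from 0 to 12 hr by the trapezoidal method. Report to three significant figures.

AUC = 200 mcg/mL·hr

Trapezoidal AUC_0→12:
  [0→4]: (43.32+18.93)/2 × 4 = 124.5
  [4→5]: (18.93+15.39)/2 × 1 = 17.16
  [5→6]: (15.39+12.51)/2 × 1 = 13.95
  [6→9]: (12.51+6.72)/2 × 3 = 28.845
  [9→10]: (6.72+5.47)/2 × 1 = 6.095
  [10→12]: (5.47+3.61)/2 × 2 = 9.08
  Sum = 199.63 mcg/mL·hr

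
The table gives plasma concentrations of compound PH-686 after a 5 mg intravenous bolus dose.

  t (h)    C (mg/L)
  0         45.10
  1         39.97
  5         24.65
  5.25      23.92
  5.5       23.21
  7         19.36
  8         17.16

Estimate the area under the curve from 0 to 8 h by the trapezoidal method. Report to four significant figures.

Trapezoidal AUC_0→8:
  [0→1]: (45.10+39.97)/2 × 1 = 42.535
  [1→5]: (39.97+24.65)/2 × 4 = 129.24
  [5→5.25]: (24.65+23.92)/2 × 0.25 = 6.07125
  [5.25→5.5]: (23.92+23.21)/2 × 0.25 = 5.89125
  [5.5→7]: (23.21+19.36)/2 × 1.5 = 31.9275
  [7→8]: (19.36+17.16)/2 × 1 = 18.26
  Sum = 233.925 mg/L·h

AUC = 233.9 mg/L·h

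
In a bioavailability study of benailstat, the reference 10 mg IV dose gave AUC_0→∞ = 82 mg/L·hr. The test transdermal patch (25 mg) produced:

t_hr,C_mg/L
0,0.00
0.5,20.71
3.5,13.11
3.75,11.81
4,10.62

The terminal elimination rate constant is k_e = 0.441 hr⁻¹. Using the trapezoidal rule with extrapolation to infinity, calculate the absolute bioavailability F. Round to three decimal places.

Trapezoidal AUC_0→4 (transdermal patch):
  [0→0.5]: (0.00+20.71)/2 × 0.5 = 5.1775
  [0.5→3.5]: (20.71+13.11)/2 × 3 = 50.73
  [3.5→3.75]: (13.11+11.81)/2 × 0.25 = 3.115
  [3.75→4]: (11.81+10.62)/2 × 0.25 = 2.80375
  Sum = 61.82625 mg/L·hr
Tail: C_last/k_e = 10.62/0.441 = 24.082
AUC_0→∞ (transdermal patch) = 61.82625 + 24.082 = 85.90825 mg/L·hr
F = (AUC_ev/D_ev)/(AUC_iv/D_iv) = (85.90825/25)/(82/10) = 3.43633/8.2 = 0.4191

F = 0.419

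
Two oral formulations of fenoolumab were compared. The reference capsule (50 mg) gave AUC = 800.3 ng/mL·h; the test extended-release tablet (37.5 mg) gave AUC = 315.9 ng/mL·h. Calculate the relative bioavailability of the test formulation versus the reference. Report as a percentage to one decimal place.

F_rel = (AUC_test/D_test) / (AUC_ref/D_ref)
      = (315.9/37.5) / (800.3/50)
      = 8.424 / 16.006 = 0.5263 = 52.63%

F_rel = 52.6%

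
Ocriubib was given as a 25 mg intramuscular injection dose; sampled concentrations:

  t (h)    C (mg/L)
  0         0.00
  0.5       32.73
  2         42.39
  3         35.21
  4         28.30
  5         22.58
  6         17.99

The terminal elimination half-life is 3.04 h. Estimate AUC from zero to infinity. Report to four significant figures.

Trapezoidal AUC_0→6:
  [0→0.5]: (0.00+32.73)/2 × 0.5 = 8.1825
  [0.5→2]: (32.73+42.39)/2 × 1.5 = 56.34
  [2→3]: (42.39+35.21)/2 × 1 = 38.8
  [3→4]: (35.21+28.30)/2 × 1 = 31.755
  [4→5]: (28.30+22.58)/2 × 1 = 25.44
  [5→6]: (22.58+17.99)/2 × 1 = 20.285
  Sum = 180.8025 mg/L·h
k_e = ln2 / t½ = 0.693147 / 3.04 = 0.2280 h^-1
Extrapolated tail: C_last / k_e = 17.99 / 0.228 = 78.904
AUC_0→∞ = 180.8025 + 78.904 = 259.7065 mg/L·h

AUC = 259.7 mg/L·h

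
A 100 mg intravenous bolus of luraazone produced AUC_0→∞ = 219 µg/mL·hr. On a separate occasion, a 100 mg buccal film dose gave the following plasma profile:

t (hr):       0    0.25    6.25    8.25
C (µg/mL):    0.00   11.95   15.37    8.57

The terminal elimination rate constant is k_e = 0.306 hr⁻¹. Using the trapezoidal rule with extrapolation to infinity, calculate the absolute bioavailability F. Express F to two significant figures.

Trapezoidal AUC_0→8.25 (buccal film):
  [0→0.25]: (0.00+11.95)/2 × 0.25 = 1.49375
  [0.25→6.25]: (11.95+15.37)/2 × 6 = 81.96
  [6.25→8.25]: (15.37+8.57)/2 × 2 = 23.94
  Sum = 107.39375 µg/mL·hr
Tail: C_last/k_e = 8.57/0.306 = 28.007
AUC_0→∞ (buccal film) = 107.39375 + 28.007 = 135.40075 µg/mL·hr
F = (AUC_ev/D_ev)/(AUC_iv/D_iv) = (135.40075/100)/(219/100) = 1.3540075/2.19 = 0.6183

F = 0.62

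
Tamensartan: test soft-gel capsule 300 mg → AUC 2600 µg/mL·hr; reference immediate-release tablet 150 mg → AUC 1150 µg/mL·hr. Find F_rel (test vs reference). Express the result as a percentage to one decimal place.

F_rel = 113.0%

F_rel = (AUC_test/D_test) / (AUC_ref/D_ref)
      = (2600/300) / (1150/150)
      = 8.66667 / 7.66667 = 1.1304 = 113.04%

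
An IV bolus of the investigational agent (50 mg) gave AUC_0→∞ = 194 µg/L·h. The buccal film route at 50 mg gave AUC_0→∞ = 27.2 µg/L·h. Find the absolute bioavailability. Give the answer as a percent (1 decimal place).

F = 14.0%

F = (AUC_ev / D_ev) / (AUC_iv / D_iv)
  = (27.2/50) / (194/50)
  = 0.544 / 3.88 = 0.1402
  = 14.02%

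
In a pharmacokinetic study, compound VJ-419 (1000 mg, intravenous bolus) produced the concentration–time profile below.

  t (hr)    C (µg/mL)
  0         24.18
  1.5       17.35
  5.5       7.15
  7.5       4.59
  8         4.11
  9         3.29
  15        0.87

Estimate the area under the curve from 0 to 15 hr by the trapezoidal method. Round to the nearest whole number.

Trapezoidal AUC_0→15:
  [0→1.5]: (24.18+17.35)/2 × 1.5 = 31.1475
  [1.5→5.5]: (17.35+7.15)/2 × 4 = 49.0
  [5.5→7.5]: (7.15+4.59)/2 × 2 = 11.74
  [7.5→8]: (4.59+4.11)/2 × 0.5 = 2.175
  [8→9]: (4.11+3.29)/2 × 1 = 3.7
  [9→15]: (3.29+0.87)/2 × 6 = 12.48
  Sum = 110.2425 µg/mL·hr

AUC = 110 µg/mL·hr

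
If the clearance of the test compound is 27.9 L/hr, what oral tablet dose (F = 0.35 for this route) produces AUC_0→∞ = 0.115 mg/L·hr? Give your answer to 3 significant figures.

Dose = 9.17 mg

Dose = CL × AUC_0→∞ / F
     = 27.9 × 0.115 / 0.35 = 9.16714 mg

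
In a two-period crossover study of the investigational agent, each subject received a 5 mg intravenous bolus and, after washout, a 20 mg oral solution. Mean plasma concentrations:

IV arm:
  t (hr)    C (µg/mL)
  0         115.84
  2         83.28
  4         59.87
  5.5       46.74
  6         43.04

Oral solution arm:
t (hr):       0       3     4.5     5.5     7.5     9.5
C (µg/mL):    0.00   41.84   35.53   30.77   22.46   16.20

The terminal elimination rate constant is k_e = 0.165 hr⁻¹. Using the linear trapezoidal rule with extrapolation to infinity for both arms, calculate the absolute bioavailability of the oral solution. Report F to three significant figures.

F = 0.122

Trapezoidal AUC_0→6 (IV):
  [0→2]: (115.84+83.28)/2 × 2 = 199.12
  [2→4]: (83.28+59.87)/2 × 2 = 143.15
  [4→5.5]: (59.87+46.74)/2 × 1.5 = 79.9575
  [5.5→6]: (46.74+43.04)/2 × 0.5 = 22.445
  Sum = 444.6725 µg/mL·hr
IV tail: 43.04/0.165 = 260.848; AUC_iv,0→∞ = 444.6725 + 260.848 = 705.5205 µg/mL·hr
Trapezoidal AUC_0→9.5 (oral solution):
  [0→3]: (0.00+41.84)/2 × 3 = 62.76
  [3→4.5]: (41.84+35.53)/2 × 1.5 = 58.0275
  [4.5→5.5]: (35.53+30.77)/2 × 1 = 33.15
  [5.5→7.5]: (30.77+22.46)/2 × 2 = 53.23
  [7.5→9.5]: (22.46+16.20)/2 × 2 = 38.66
  Sum = 245.8275 µg/mL·hr
oral solution tail: 16.20/0.165 = 98.182; AUC_ev,0→∞ = 245.8275 + 98.182 = 344.0095 µg/mL·hr
F = (AUC_ev/D_ev)/(AUC_iv/D_iv) = (344.0095/20)/(705.5205/5) = 17.200475/141.1041 = 0.1219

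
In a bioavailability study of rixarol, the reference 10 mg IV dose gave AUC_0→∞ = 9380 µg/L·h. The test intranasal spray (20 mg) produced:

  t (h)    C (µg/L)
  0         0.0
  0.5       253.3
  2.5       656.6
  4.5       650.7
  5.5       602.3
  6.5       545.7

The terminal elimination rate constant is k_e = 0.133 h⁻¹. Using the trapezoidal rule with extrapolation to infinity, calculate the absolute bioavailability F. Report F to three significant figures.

F = 0.404

Trapezoidal AUC_0→6.5 (intranasal spray):
  [0→0.5]: (0.0+253.3)/2 × 0.5 = 63.325
  [0.5→2.5]: (253.3+656.6)/2 × 2 = 909.9
  [2.5→4.5]: (656.6+650.7)/2 × 2 = 1307.3
  [4.5→5.5]: (650.7+602.3)/2 × 1 = 626.5
  [5.5→6.5]: (602.3+545.7)/2 × 1 = 574.0
  Sum = 3481.025 µg/L·h
Tail: C_last/k_e = 545.7/0.133 = 4103.008
AUC_0→∞ (intranasal spray) = 3481.025 + 4103.008 = 7584.033 µg/L·h
F = (AUC_ev/D_ev)/(AUC_iv/D_iv) = (7584.033/20)/(9380/10) = 379.20165/938 = 0.4043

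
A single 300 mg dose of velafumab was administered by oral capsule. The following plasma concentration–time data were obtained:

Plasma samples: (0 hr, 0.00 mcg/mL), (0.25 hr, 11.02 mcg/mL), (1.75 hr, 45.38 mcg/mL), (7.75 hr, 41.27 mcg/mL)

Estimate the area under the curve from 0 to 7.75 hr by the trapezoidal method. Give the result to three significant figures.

Trapezoidal AUC_0→7.75:
  [0→0.25]: (0.00+11.02)/2 × 0.25 = 1.3775
  [0.25→1.75]: (11.02+45.38)/2 × 1.5 = 42.3
  [1.75→7.75]: (45.38+41.27)/2 × 6 = 259.95
  Sum = 303.6275 mcg/mL·hr

AUC = 304 mcg/mL·hr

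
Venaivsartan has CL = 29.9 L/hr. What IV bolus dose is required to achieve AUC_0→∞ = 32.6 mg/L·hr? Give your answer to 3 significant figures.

Dose_iv = CL × AUC_0→∞
     = 29.9 × 32.6 = 974.74 mg

Dose = 975 mg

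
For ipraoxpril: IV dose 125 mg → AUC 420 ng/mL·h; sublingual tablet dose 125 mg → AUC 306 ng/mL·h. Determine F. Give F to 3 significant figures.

F = 0.729

F = (AUC_ev / D_ev) / (AUC_iv / D_iv)
  = (306/125) / (420/125)
  = 2.448 / 3.36 = 0.7286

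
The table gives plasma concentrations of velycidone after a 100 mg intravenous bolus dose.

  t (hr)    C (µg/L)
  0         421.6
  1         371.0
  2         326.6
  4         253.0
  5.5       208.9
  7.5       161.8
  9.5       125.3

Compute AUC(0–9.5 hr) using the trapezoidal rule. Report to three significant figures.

AUC = 2330 µg/L·hr

Trapezoidal AUC_0→9.5:
  [0→1]: (421.6+371.0)/2 × 1 = 396.3
  [1→2]: (371.0+326.6)/2 × 1 = 348.8
  [2→4]: (326.6+253.0)/2 × 2 = 579.6
  [4→5.5]: (253.0+208.9)/2 × 1.5 = 346.425
  [5.5→7.5]: (208.9+161.8)/2 × 2 = 370.7
  [7.5→9.5]: (161.8+125.3)/2 × 2 = 287.1
  Sum = 2328.925 µg/L·hr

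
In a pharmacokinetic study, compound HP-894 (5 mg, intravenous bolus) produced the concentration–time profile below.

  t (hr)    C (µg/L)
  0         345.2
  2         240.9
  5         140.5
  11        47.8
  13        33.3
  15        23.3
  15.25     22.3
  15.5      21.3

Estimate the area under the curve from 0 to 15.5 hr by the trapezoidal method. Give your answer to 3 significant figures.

AUC = 1870 µg/L·hr

Trapezoidal AUC_0→15.5:
  [0→2]: (345.2+240.9)/2 × 2 = 586.1
  [2→5]: (240.9+140.5)/2 × 3 = 572.1
  [5→11]: (140.5+47.8)/2 × 6 = 564.9
  [11→13]: (47.8+33.3)/2 × 2 = 81.1
  [13→15]: (33.3+23.3)/2 × 2 = 56.6
  [15→15.25]: (23.3+22.3)/2 × 0.25 = 5.7
  [15.25→15.5]: (22.3+21.3)/2 × 0.25 = 5.45
  Sum = 1871.95 µg/L·hr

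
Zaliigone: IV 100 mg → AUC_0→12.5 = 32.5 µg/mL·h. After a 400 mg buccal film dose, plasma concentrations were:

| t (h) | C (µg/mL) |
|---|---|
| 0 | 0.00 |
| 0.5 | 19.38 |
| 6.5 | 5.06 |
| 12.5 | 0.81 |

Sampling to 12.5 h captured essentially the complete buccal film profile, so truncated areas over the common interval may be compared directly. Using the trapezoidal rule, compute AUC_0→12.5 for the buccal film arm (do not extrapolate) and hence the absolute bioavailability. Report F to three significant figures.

F = 0.737

Trapezoidal AUC_0→12.5 (buccal film):
  [0→0.5]: (0.00+19.38)/2 × 0.5 = 4.845
  [0.5→6.5]: (19.38+5.06)/2 × 6 = 73.32
  [6.5→12.5]: (5.06+0.81)/2 × 6 = 17.61
  Sum = 95.775 µg/mL·h
F = (AUC_ev/D_ev)/(AUC_iv/D_iv) = (95.775/400)/(32.5/100) = 0.2394375/0.325 = 0.7367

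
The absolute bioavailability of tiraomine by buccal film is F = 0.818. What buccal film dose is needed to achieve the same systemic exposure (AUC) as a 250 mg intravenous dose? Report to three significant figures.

For equal systemic exposure: F × D_ev = D_iv
D_ev = D_iv / F = 250 / 0.818 = 305.623 mg

D_buccal = 306 mg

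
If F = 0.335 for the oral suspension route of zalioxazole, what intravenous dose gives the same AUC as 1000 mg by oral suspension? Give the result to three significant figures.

Systemic exposure from an extravascular dose = F × D_ev, so the equivalent IV dose is F × D_ev.
D_iv = F × D_ev = 0.335 × 1000 = 335 mg

D_iv = 335 mg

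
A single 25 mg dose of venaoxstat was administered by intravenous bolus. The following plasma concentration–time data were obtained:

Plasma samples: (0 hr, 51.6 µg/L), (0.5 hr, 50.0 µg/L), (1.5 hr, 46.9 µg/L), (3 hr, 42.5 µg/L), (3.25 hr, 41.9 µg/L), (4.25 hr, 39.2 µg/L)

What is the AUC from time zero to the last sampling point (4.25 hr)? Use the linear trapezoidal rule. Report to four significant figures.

AUC = 192.0 µg/L·hr

Trapezoidal AUC_0→4.25:
  [0→0.5]: (51.6+50.0)/2 × 0.5 = 25.4
  [0.5→1.5]: (50.0+46.9)/2 × 1 = 48.45
  [1.5→3]: (46.9+42.5)/2 × 1.5 = 67.05
  [3→3.25]: (42.5+41.9)/2 × 0.25 = 10.55
  [3.25→4.25]: (41.9+39.2)/2 × 1 = 40.55
  Sum = 192.0 µg/L·hr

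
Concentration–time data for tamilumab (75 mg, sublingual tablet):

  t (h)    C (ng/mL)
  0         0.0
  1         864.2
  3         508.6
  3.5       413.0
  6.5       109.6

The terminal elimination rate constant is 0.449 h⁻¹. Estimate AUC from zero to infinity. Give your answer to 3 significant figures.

Trapezoidal AUC_0→6.5:
  [0→1]: (0.0+864.2)/2 × 1 = 432.1
  [1→3]: (864.2+508.6)/2 × 2 = 1372.8
  [3→3.5]: (508.6+413.0)/2 × 0.5 = 230.4
  [3.5→6.5]: (413.0+109.6)/2 × 3 = 783.9
  Sum = 2819.2 ng/mL·h
Extrapolated tail: C_last / k_e = 109.6 / 0.449 = 244.098
AUC_0→∞ = 2819.2 + 244.098 = 3063.298 ng/mL·h

AUC = 3060 ng/mL·h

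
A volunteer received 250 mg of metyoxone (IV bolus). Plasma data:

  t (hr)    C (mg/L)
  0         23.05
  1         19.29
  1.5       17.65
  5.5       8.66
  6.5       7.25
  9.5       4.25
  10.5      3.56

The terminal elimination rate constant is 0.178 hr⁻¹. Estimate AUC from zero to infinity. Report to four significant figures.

AUC = 132.1 mg/L·hr

Trapezoidal AUC_0→10.5:
  [0→1]: (23.05+19.29)/2 × 1 = 21.17
  [1→1.5]: (19.29+17.65)/2 × 0.5 = 9.235
  [1.5→5.5]: (17.65+8.66)/2 × 4 = 52.62
  [5.5→6.5]: (8.66+7.25)/2 × 1 = 7.955
  [6.5→9.5]: (7.25+4.25)/2 × 3 = 17.25
  [9.5→10.5]: (4.25+3.56)/2 × 1 = 3.905
  Sum = 112.135 mg/L·hr
Extrapolated tail: C_last / k_e = 3.56 / 0.178 = 20.000
AUC_0→∞ = 112.135 + 20.000 = 132.135 mg/L·hr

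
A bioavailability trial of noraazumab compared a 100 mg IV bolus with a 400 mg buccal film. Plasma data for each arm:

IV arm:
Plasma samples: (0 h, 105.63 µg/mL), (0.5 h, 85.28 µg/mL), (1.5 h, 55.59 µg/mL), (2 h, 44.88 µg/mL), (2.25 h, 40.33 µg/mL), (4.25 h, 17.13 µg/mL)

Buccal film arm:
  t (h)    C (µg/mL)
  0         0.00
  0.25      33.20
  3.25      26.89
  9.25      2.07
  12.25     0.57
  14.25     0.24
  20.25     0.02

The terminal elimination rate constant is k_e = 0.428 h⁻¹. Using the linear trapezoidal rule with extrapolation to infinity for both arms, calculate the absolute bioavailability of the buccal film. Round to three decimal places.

Trapezoidal AUC_0→4.25 (IV):
  [0→0.5]: (105.63+85.28)/2 × 0.5 = 47.7275
  [0.5→1.5]: (85.28+55.59)/2 × 1 = 70.435
  [1.5→2]: (55.59+44.88)/2 × 0.5 = 25.1175
  [2→2.25]: (44.88+40.33)/2 × 0.25 = 10.65125
  [2.25→4.25]: (40.33+17.13)/2 × 2 = 57.46
  Sum = 211.39125 µg/mL·h
IV tail: 17.13/0.428 = 40.023; AUC_iv,0→∞ = 211.39125 + 40.023 = 251.41425 µg/mL·h
Trapezoidal AUC_0→20.25 (buccal film):
  [0→0.25]: (0.00+33.20)/2 × 0.25 = 4.15
  [0.25→3.25]: (33.20+26.89)/2 × 3 = 90.135
  [3.25→9.25]: (26.89+2.07)/2 × 6 = 86.88
  [9.25→12.25]: (2.07+0.57)/2 × 3 = 3.96
  [12.25→14.25]: (0.57+0.24)/2 × 2 = 0.81
  [14.25→20.25]: (0.24+0.02)/2 × 6 = 0.78
  Sum = 186.715 µg/mL·h
buccal film tail: 0.02/0.428 = 0.047; AUC_ev,0→∞ = 186.715 + 0.047 = 186.762 µg/mL·h
F = (AUC_ev/D_ev)/(AUC_iv/D_iv) = (186.762/400)/(251.41425/100) = 0.466905/2.5141425 = 0.1857

F = 0.186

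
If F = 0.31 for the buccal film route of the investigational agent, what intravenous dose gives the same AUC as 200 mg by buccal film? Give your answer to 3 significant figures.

Systemic exposure from an extravascular dose = F × D_ev, so the equivalent IV dose is F × D_ev.
D_iv = F × D_ev = 0.31 × 200 = 62 mg

D_iv = 62.0 mg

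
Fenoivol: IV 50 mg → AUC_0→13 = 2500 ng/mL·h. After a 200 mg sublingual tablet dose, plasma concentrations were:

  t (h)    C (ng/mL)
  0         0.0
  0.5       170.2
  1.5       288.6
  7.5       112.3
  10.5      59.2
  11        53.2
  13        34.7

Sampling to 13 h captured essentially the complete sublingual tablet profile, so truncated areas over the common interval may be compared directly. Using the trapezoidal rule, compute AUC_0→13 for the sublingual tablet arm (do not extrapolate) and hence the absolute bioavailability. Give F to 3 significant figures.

Trapezoidal AUC_0→13 (sublingual tablet):
  [0→0.5]: (0.0+170.2)/2 × 0.5 = 42.55
  [0.5→1.5]: (170.2+288.6)/2 × 1 = 229.4
  [1.5→7.5]: (288.6+112.3)/2 × 6 = 1202.7
  [7.5→10.5]: (112.3+59.2)/2 × 3 = 257.25
  [10.5→11]: (59.2+53.2)/2 × 0.5 = 28.1
  [11→13]: (53.2+34.7)/2 × 2 = 87.9
  Sum = 1847.9 ng/mL·h
F = (AUC_ev/D_ev)/(AUC_iv/D_iv) = (1847.9/200)/(2500/50) = 9.2395/50 = 0.1848

F = 0.185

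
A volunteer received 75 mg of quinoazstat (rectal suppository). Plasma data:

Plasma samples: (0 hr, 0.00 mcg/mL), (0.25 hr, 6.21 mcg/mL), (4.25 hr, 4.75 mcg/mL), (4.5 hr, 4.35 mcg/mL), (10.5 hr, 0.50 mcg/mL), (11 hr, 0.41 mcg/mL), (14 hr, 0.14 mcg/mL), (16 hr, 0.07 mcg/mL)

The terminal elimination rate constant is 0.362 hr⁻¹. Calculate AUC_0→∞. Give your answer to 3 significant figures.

Trapezoidal AUC_0→16:
  [0→0.25]: (0.00+6.21)/2 × 0.25 = 0.77625
  [0.25→4.25]: (6.21+4.75)/2 × 4 = 21.92
  [4.25→4.5]: (4.75+4.35)/2 × 0.25 = 1.1375
  [4.5→10.5]: (4.35+0.50)/2 × 6 = 14.55
  [10.5→11]: (0.50+0.41)/2 × 0.5 = 0.2275
  [11→14]: (0.41+0.14)/2 × 3 = 0.825
  [14→16]: (0.14+0.07)/2 × 2 = 0.21
  Sum = 39.64625 mcg/mL·hr
Extrapolated tail: C_last / k_e = 0.07 / 0.362 = 0.193
AUC_0→∞ = 39.64625 + 0.193 = 39.83925 mcg/mL·hr

AUC = 39.8 mcg/mL·hr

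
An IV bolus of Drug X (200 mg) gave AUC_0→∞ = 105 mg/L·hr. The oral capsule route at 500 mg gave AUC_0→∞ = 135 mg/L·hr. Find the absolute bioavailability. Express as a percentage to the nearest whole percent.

F = (AUC_ev / D_ev) / (AUC_iv / D_iv)
  = (135/500) / (105/200)
  = 0.27 / 0.525 = 0.5143
  = 51.43%

F = 51%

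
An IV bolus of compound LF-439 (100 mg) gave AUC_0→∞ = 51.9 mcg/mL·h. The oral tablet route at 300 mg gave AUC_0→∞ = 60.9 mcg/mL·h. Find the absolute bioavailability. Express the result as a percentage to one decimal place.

F = 39.1%

F = (AUC_ev / D_ev) / (AUC_iv / D_iv)
  = (60.9/300) / (51.9/100)
  = 0.203 / 0.519 = 0.3911
  = 39.11%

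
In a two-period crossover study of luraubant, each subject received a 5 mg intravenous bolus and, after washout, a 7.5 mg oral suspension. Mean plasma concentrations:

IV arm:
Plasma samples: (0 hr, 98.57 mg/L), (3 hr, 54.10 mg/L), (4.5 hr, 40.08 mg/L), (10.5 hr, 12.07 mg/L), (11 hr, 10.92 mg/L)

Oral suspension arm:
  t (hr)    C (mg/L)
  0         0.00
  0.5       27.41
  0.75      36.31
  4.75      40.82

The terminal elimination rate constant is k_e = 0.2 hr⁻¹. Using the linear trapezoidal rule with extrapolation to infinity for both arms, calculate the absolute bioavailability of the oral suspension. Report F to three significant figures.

Trapezoidal AUC_0→11 (IV):
  [0→3]: (98.57+54.10)/2 × 3 = 229.005
  [3→4.5]: (54.10+40.08)/2 × 1.5 = 70.635
  [4.5→10.5]: (40.08+12.07)/2 × 6 = 156.45
  [10.5→11]: (12.07+10.92)/2 × 0.5 = 5.7475
  Sum = 461.8375 mg/L·hr
IV tail: 10.92/0.2 = 54.600; AUC_iv,0→∞ = 461.8375 + 54.600 = 516.4375 mg/L·hr
Trapezoidal AUC_0→4.75 (oral suspension):
  [0→0.5]: (0.00+27.41)/2 × 0.5 = 6.8525
  [0.5→0.75]: (27.41+36.31)/2 × 0.25 = 7.965
  [0.75→4.75]: (36.31+40.82)/2 × 4 = 154.26
  Sum = 169.0775 mg/L·hr
oral suspension tail: 40.82/0.2 = 204.100; AUC_ev,0→∞ = 169.0775 + 204.100 = 373.1775 mg/L·hr
F = (AUC_ev/D_ev)/(AUC_iv/D_iv) = (373.1775/7.5)/(516.4375/5) = 49.757/103.2875 = 0.4817

F = 0.482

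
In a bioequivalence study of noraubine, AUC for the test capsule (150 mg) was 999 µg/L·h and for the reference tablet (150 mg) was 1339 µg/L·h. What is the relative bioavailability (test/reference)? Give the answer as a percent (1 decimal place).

F_rel = (AUC_test/D_test) / (AUC_ref/D_ref)
      = (999/150) / (1339/150)
      = 6.66 / 8.92667 = 0.7461 = 74.61%

F_rel = 74.6%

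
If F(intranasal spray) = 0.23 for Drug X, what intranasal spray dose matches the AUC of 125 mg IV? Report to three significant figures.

For equal systemic exposure: F × D_ev = D_iv
D_ev = D_iv / F = 125 / 0.23 = 543.478 mg

D_intranasal = 543 mg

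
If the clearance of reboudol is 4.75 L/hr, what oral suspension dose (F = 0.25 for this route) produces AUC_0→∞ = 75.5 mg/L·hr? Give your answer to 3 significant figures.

Dose = 1430 mg

Dose = CL × AUC_0→∞ / F
     = 4.75 × 75.5 / 0.25 = 1434.5 mg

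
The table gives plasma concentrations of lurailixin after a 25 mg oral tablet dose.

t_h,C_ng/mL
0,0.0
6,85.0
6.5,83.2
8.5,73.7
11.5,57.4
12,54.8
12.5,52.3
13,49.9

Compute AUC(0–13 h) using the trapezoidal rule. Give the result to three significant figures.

AUC = 731 ng/mL·h

Trapezoidal AUC_0→13:
  [0→6]: (0.0+85.0)/2 × 6 = 255.0
  [6→6.5]: (85.0+83.2)/2 × 0.5 = 42.05
  [6.5→8.5]: (83.2+73.7)/2 × 2 = 156.9
  [8.5→11.5]: (73.7+57.4)/2 × 3 = 196.65
  [11.5→12]: (57.4+54.8)/2 × 0.5 = 28.05
  [12→12.5]: (54.8+52.3)/2 × 0.5 = 26.775
  [12.5→13]: (52.3+49.9)/2 × 0.5 = 25.55
  Sum = 730.975 ng/mL·h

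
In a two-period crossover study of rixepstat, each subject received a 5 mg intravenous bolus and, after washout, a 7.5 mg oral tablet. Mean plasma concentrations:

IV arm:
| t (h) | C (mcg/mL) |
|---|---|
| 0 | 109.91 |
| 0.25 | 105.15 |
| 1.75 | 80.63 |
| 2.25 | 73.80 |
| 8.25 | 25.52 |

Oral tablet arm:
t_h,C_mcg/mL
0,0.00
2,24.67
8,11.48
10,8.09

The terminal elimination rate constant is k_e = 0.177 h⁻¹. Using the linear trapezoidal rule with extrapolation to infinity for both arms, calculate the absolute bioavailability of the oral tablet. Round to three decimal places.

Trapezoidal AUC_0→8.25 (IV):
  [0→0.25]: (109.91+105.15)/2 × 0.25 = 26.8825
  [0.25→1.75]: (105.15+80.63)/2 × 1.5 = 139.335
  [1.75→2.25]: (80.63+73.80)/2 × 0.5 = 38.6075
  [2.25→8.25]: (73.80+25.52)/2 × 6 = 297.96
  Sum = 502.785 mcg/mL·h
IV tail: 25.52/0.177 = 144.181; AUC_iv,0→∞ = 502.785 + 144.181 = 646.966 mcg/mL·h
Trapezoidal AUC_0→10 (oral tablet):
  [0→2]: (0.00+24.67)/2 × 2 = 24.67
  [2→8]: (24.67+11.48)/2 × 6 = 108.45
  [8→10]: (11.48+8.09)/2 × 2 = 19.57
  Sum = 152.69 mcg/mL·h
oral tablet tail: 8.09/0.177 = 45.706; AUC_ev,0→∞ = 152.69 + 45.706 = 198.396 mcg/mL·h
F = (AUC_ev/D_ev)/(AUC_iv/D_iv) = (198.396/7.5)/(646.966/5) = 26.4528/129.3932 = 0.2044

F = 0.204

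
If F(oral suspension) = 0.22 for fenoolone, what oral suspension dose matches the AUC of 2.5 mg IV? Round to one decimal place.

For equal systemic exposure: F × D_ev = D_iv
D_ev = D_iv / F = 2.5 / 0.22 = 11.3636 mg

D_oral = 11.4 mg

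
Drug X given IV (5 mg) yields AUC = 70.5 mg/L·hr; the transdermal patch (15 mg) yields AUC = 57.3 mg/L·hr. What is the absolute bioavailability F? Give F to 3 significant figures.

F = 0.271

F = (AUC_ev / D_ev) / (AUC_iv / D_iv)
  = (57.3/15) / (70.5/5)
  = 3.82 / 14.1 = 0.2709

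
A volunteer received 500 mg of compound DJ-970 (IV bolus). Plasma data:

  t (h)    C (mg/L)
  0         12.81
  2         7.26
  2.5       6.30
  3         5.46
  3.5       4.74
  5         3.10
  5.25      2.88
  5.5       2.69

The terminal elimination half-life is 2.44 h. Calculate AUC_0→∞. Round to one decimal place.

Trapezoidal AUC_0→5.5:
  [0→2]: (12.81+7.26)/2 × 2 = 20.07
  [2→2.5]: (7.26+6.30)/2 × 0.5 = 3.39
  [2.5→3]: (6.30+5.46)/2 × 0.5 = 2.94
  [3→3.5]: (5.46+4.74)/2 × 0.5 = 2.55
  [3.5→5]: (4.74+3.10)/2 × 1.5 = 5.88
  [5→5.25]: (3.10+2.88)/2 × 0.25 = 0.7475
  [5.25→5.5]: (2.88+2.69)/2 × 0.25 = 0.69625
  Sum = 36.27375 mg/L·h
k_e = ln2 / t½ = 0.693147 / 2.44 = 0.2841 h^-1
Extrapolated tail: C_last / k_e = 2.69 / 0.2841 = 9.468
AUC_0→∞ = 36.27375 + 9.468 = 45.74175 mg/L·h

AUC = 45.7 mg/L·h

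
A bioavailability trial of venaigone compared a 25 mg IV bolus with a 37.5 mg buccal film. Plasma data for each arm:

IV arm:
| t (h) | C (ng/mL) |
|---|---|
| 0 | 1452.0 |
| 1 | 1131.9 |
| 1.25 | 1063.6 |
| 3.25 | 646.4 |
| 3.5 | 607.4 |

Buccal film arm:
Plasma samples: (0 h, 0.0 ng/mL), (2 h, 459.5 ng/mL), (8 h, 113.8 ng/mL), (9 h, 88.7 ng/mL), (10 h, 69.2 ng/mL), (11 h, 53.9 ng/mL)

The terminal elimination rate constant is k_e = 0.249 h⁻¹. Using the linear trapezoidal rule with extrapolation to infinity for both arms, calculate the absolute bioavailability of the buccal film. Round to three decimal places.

F = 0.299

Trapezoidal AUC_0→3.5 (IV):
  [0→1]: (1452.0+1131.9)/2 × 1 = 1291.95
  [1→1.25]: (1131.9+1063.6)/2 × 0.25 = 274.4375
  [1.25→3.25]: (1063.6+646.4)/2 × 2 = 1710.0
  [3.25→3.5]: (646.4+607.4)/2 × 0.25 = 156.725
  Sum = 3433.1125 ng/mL·h
IV tail: 607.4/0.249 = 2439.357; AUC_iv,0→∞ = 3433.1125 + 2439.357 = 5872.4695 ng/mL·h
Trapezoidal AUC_0→11 (buccal film):
  [0→2]: (0.0+459.5)/2 × 2 = 459.5
  [2→8]: (459.5+113.8)/2 × 6 = 1719.9
  [8→9]: (113.8+88.7)/2 × 1 = 101.25
  [9→10]: (88.7+69.2)/2 × 1 = 78.95
  [10→11]: (69.2+53.9)/2 × 1 = 61.55
  Sum = 2421.15 ng/mL·h
buccal film tail: 53.9/0.249 = 216.466; AUC_ev,0→∞ = 2421.15 + 216.466 = 2637.616 ng/mL·h
F = (AUC_ev/D_ev)/(AUC_iv/D_iv) = (2637.616/37.5)/(5872.4695/25) = 70.3364/234.89878 = 0.2994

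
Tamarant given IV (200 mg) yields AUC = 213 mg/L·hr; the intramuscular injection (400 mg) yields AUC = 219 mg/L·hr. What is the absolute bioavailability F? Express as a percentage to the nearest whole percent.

F = 51%

F = (AUC_ev / D_ev) / (AUC_iv / D_iv)
  = (219/400) / (213/200)
  = 0.5475 / 1.065 = 0.5141
  = 51.41%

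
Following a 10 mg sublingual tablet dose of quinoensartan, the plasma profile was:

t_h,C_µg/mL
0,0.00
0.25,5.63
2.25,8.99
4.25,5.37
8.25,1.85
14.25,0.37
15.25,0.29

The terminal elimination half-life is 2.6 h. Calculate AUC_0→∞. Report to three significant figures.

AUC = 52.2 µg/mL·h

Trapezoidal AUC_0→15.25:
  [0→0.25]: (0.00+5.63)/2 × 0.25 = 0.70375
  [0.25→2.25]: (5.63+8.99)/2 × 2 = 14.62
  [2.25→4.25]: (8.99+5.37)/2 × 2 = 14.36
  [4.25→8.25]: (5.37+1.85)/2 × 4 = 14.44
  [8.25→14.25]: (1.85+0.37)/2 × 6 = 6.66
  [14.25→15.25]: (0.37+0.29)/2 × 1 = 0.33
  Sum = 51.11375 µg/mL·h
k_e = ln2 / t½ = 0.693147 / 2.6 = 0.2666 h^-1
Extrapolated tail: C_last / k_e = 0.29 / 0.2666 = 1.088
AUC_0→∞ = 51.11375 + 1.088 = 52.20175 µg/mL·h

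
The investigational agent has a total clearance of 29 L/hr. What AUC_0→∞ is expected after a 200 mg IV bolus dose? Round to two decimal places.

AUC = 6.90 mg/L·hr

AUC_0→∞ = Dose_iv / CL
        = 200 / 29 = 6.89655 mg/L·hr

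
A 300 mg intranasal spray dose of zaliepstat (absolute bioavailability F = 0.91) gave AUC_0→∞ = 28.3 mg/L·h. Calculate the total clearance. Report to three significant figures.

CL = 9.65 L/h

CL = F × Dose / AUC_0→∞
   = 0.91 × 300 / 28.3 = 9.64664 L/h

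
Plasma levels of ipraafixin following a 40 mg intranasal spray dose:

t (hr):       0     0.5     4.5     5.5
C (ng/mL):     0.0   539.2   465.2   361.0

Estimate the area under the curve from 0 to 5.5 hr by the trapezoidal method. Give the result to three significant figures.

AUC = 2560 ng/mL·hr

Trapezoidal AUC_0→5.5:
  [0→0.5]: (0.0+539.2)/2 × 0.5 = 134.8
  [0.5→4.5]: (539.2+465.2)/2 × 4 = 2008.8
  [4.5→5.5]: (465.2+361.0)/2 × 1 = 413.1
  Sum = 2556.7 ng/mL·hr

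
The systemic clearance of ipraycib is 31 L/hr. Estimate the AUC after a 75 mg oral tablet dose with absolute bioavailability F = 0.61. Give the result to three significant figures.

AUC_0→∞ = F × Dose / CL
        = 0.61 × 75 / 31 = 1.47581 mg/L·hr

AUC = 1.48 mg/L·hr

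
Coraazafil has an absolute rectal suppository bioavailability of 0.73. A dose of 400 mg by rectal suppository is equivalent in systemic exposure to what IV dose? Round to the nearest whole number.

Systemic exposure from an extravascular dose = F × D_ev, so the equivalent IV dose is F × D_ev.
D_iv = F × D_ev = 0.73 × 400 = 292 mg

D_iv = 292 mg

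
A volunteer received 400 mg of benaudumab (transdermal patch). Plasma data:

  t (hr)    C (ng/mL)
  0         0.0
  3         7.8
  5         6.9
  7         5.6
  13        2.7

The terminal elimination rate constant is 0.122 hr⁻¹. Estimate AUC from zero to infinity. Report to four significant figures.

Trapezoidal AUC_0→13:
  [0→3]: (0.0+7.8)/2 × 3 = 11.7
  [3→5]: (7.8+6.9)/2 × 2 = 14.7
  [5→7]: (6.9+5.6)/2 × 2 = 12.5
  [7→13]: (5.6+2.7)/2 × 6 = 24.9
  Sum = 63.8 ng/mL·hr
Extrapolated tail: C_last / k_e = 2.7 / 0.122 = 22.131
AUC_0→∞ = 63.8 + 22.131 = 85.931 ng/mL·hr

AUC = 85.93 ng/mL·hr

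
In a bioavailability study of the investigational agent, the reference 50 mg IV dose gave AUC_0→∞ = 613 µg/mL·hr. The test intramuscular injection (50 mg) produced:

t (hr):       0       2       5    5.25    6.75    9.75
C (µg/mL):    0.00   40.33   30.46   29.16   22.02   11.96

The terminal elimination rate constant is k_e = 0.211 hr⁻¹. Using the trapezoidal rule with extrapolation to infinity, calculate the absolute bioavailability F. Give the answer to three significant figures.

Trapezoidal AUC_0→9.75 (intramuscular injection):
  [0→2]: (0.00+40.33)/2 × 2 = 40.33
  [2→5]: (40.33+30.46)/2 × 3 = 106.185
  [5→5.25]: (30.46+29.16)/2 × 0.25 = 7.4525
  [5.25→6.75]: (29.16+22.02)/2 × 1.5 = 38.385
  [6.75→9.75]: (22.02+11.96)/2 × 3 = 50.97
  Sum = 243.3225 µg/mL·hr
Tail: C_last/k_e = 11.96/0.211 = 56.682
AUC_0→∞ (intramuscular injection) = 243.3225 + 56.682 = 300.0045 µg/mL·hr
F = (AUC_ev/D_ev)/(AUC_iv/D_iv) = (300.0045/50)/(613/50) = 6.00009/12.26 = 0.4894

F = 0.489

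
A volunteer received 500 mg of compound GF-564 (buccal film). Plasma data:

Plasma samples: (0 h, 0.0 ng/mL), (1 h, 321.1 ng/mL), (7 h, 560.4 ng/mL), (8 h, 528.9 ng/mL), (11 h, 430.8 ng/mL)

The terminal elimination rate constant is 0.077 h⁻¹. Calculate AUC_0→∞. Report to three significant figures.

AUC = 10400 ng/mL·h

Trapezoidal AUC_0→11:
  [0→1]: (0.0+321.1)/2 × 1 = 160.55
  [1→7]: (321.1+560.4)/2 × 6 = 2644.5
  [7→8]: (560.4+528.9)/2 × 1 = 544.65
  [8→11]: (528.9+430.8)/2 × 3 = 1439.55
  Sum = 4789.25 ng/mL·h
Extrapolated tail: C_last / k_e = 430.8 / 0.077 = 5594.805
AUC_0→∞ = 4789.25 + 5594.805 = 10384.055 ng/mL·h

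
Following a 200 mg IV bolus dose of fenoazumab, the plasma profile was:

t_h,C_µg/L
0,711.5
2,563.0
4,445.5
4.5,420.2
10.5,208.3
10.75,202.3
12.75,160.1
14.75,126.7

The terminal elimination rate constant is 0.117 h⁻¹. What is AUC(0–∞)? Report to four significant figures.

AUC = 6168 µg/L·h

Trapezoidal AUC_0→14.75:
  [0→2]: (711.5+563.0)/2 × 2 = 1274.5
  [2→4]: (563.0+445.5)/2 × 2 = 1008.5
  [4→4.5]: (445.5+420.2)/2 × 0.5 = 216.425
  [4.5→10.5]: (420.2+208.3)/2 × 6 = 1885.5
  [10.5→10.75]: (208.3+202.3)/2 × 0.25 = 51.325
  [10.75→12.75]: (202.3+160.1)/2 × 2 = 362.4
  [12.75→14.75]: (160.1+126.7)/2 × 2 = 286.8
  Sum = 5085.45 µg/L·h
Extrapolated tail: C_last / k_e = 126.7 / 0.117 = 1082.906
AUC_0→∞ = 5085.45 + 1082.906 = 6168.356 µg/L·h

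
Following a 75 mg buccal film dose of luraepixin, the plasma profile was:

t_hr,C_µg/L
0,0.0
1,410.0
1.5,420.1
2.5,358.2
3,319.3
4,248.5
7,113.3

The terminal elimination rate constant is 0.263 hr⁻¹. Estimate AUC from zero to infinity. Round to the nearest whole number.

AUC = 2228 µg/L·hr

Trapezoidal AUC_0→7:
  [0→1]: (0.0+410.0)/2 × 1 = 205.0
  [1→1.5]: (410.0+420.1)/2 × 0.5 = 207.525
  [1.5→2.5]: (420.1+358.2)/2 × 1 = 389.15
  [2.5→3]: (358.2+319.3)/2 × 0.5 = 169.375
  [3→4]: (319.3+248.5)/2 × 1 = 283.9
  [4→7]: (248.5+113.3)/2 × 3 = 542.7
  Sum = 1797.65 µg/L·hr
Extrapolated tail: C_last / k_e = 113.3 / 0.263 = 430.798
AUC_0→∞ = 1797.65 + 430.798 = 2228.448 µg/L·hr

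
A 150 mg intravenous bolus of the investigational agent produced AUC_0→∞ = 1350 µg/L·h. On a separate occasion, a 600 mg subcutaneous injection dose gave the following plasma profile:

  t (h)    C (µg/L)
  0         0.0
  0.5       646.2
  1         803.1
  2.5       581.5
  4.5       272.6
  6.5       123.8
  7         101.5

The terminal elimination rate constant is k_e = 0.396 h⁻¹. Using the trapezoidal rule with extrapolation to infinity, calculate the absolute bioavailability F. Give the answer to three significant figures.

Trapezoidal AUC_0→7 (subcutaneous injection):
  [0→0.5]: (0.0+646.2)/2 × 0.5 = 161.55
  [0.5→1]: (646.2+803.1)/2 × 0.5 = 362.325
  [1→2.5]: (803.1+581.5)/2 × 1.5 = 1038.45
  [2.5→4.5]: (581.5+272.6)/2 × 2 = 854.1
  [4.5→6.5]: (272.6+123.8)/2 × 2 = 396.4
  [6.5→7]: (123.8+101.5)/2 × 0.5 = 56.325
  Sum = 2869.15 µg/L·h
Tail: C_last/k_e = 101.5/0.396 = 256.313
AUC_0→∞ (subcutaneous injection) = 2869.15 + 256.313 = 3125.463 µg/L·h
F = (AUC_ev/D_ev)/(AUC_iv/D_iv) = (3125.463/600)/(1350/150) = 5.209105/9 = 0.5788

F = 0.579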